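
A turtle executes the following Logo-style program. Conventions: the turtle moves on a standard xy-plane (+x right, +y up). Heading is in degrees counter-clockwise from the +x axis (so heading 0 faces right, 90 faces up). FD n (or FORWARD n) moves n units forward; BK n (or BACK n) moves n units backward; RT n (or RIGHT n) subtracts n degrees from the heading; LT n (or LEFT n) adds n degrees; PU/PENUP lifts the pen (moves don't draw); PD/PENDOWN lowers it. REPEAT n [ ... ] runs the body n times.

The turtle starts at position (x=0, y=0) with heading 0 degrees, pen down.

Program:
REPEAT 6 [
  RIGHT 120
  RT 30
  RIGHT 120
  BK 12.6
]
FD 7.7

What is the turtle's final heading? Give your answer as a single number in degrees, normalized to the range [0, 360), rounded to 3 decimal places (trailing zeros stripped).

Executing turtle program step by step:
Start: pos=(0,0), heading=0, pen down
REPEAT 6 [
  -- iteration 1/6 --
  RT 120: heading 0 -> 240
  RT 30: heading 240 -> 210
  RT 120: heading 210 -> 90
  BK 12.6: (0,0) -> (0,-12.6) [heading=90, draw]
  -- iteration 2/6 --
  RT 120: heading 90 -> 330
  RT 30: heading 330 -> 300
  RT 120: heading 300 -> 180
  BK 12.6: (0,-12.6) -> (12.6,-12.6) [heading=180, draw]
  -- iteration 3/6 --
  RT 120: heading 180 -> 60
  RT 30: heading 60 -> 30
  RT 120: heading 30 -> 270
  BK 12.6: (12.6,-12.6) -> (12.6,0) [heading=270, draw]
  -- iteration 4/6 --
  RT 120: heading 270 -> 150
  RT 30: heading 150 -> 120
  RT 120: heading 120 -> 0
  BK 12.6: (12.6,0) -> (0,0) [heading=0, draw]
  -- iteration 5/6 --
  RT 120: heading 0 -> 240
  RT 30: heading 240 -> 210
  RT 120: heading 210 -> 90
  BK 12.6: (0,0) -> (0,-12.6) [heading=90, draw]
  -- iteration 6/6 --
  RT 120: heading 90 -> 330
  RT 30: heading 330 -> 300
  RT 120: heading 300 -> 180
  BK 12.6: (0,-12.6) -> (12.6,-12.6) [heading=180, draw]
]
FD 7.7: (12.6,-12.6) -> (4.9,-12.6) [heading=180, draw]
Final: pos=(4.9,-12.6), heading=180, 7 segment(s) drawn

Answer: 180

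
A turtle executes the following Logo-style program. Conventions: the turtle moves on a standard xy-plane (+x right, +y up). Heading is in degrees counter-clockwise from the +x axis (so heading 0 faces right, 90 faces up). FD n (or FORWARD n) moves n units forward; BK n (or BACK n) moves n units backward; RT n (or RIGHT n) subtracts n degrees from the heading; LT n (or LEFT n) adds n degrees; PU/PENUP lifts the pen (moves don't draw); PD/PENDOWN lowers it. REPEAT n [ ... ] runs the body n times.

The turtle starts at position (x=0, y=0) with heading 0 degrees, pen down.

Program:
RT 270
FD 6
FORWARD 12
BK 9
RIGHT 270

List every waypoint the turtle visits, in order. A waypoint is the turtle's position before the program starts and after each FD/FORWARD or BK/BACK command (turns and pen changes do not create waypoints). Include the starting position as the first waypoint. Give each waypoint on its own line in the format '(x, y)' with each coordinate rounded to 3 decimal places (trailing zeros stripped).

Executing turtle program step by step:
Start: pos=(0,0), heading=0, pen down
RT 270: heading 0 -> 90
FD 6: (0,0) -> (0,6) [heading=90, draw]
FD 12: (0,6) -> (0,18) [heading=90, draw]
BK 9: (0,18) -> (0,9) [heading=90, draw]
RT 270: heading 90 -> 180
Final: pos=(0,9), heading=180, 3 segment(s) drawn
Waypoints (4 total):
(0, 0)
(0, 6)
(0, 18)
(0, 9)

Answer: (0, 0)
(0, 6)
(0, 18)
(0, 9)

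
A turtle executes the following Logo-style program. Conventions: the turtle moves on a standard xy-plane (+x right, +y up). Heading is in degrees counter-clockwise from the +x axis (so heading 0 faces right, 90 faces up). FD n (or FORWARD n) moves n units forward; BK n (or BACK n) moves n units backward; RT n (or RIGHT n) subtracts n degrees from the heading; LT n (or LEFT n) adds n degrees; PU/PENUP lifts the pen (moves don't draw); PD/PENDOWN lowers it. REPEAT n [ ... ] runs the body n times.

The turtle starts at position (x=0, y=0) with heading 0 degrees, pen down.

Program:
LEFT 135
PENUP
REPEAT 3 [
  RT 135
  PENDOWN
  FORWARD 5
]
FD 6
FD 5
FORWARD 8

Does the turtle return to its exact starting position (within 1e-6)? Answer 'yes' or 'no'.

Answer: no

Derivation:
Executing turtle program step by step:
Start: pos=(0,0), heading=0, pen down
LT 135: heading 0 -> 135
PU: pen up
REPEAT 3 [
  -- iteration 1/3 --
  RT 135: heading 135 -> 0
  PD: pen down
  FD 5: (0,0) -> (5,0) [heading=0, draw]
  -- iteration 2/3 --
  RT 135: heading 0 -> 225
  PD: pen down
  FD 5: (5,0) -> (1.464,-3.536) [heading=225, draw]
  -- iteration 3/3 --
  RT 135: heading 225 -> 90
  PD: pen down
  FD 5: (1.464,-3.536) -> (1.464,1.464) [heading=90, draw]
]
FD 6: (1.464,1.464) -> (1.464,7.464) [heading=90, draw]
FD 5: (1.464,7.464) -> (1.464,12.464) [heading=90, draw]
FD 8: (1.464,12.464) -> (1.464,20.464) [heading=90, draw]
Final: pos=(1.464,20.464), heading=90, 6 segment(s) drawn

Start position: (0, 0)
Final position: (1.464, 20.464)
Distance = 20.517; >= 1e-6 -> NOT closed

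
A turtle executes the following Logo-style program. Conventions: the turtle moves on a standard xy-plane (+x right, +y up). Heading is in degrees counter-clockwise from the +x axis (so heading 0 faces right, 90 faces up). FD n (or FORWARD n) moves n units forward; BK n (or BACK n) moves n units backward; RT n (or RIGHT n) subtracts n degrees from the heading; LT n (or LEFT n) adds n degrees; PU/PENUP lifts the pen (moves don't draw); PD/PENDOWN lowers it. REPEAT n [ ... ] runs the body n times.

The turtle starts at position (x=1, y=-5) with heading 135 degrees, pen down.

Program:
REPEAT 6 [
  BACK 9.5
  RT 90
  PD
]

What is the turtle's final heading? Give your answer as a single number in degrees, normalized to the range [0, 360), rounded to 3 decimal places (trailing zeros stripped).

Answer: 315

Derivation:
Executing turtle program step by step:
Start: pos=(1,-5), heading=135, pen down
REPEAT 6 [
  -- iteration 1/6 --
  BK 9.5: (1,-5) -> (7.718,-11.718) [heading=135, draw]
  RT 90: heading 135 -> 45
  PD: pen down
  -- iteration 2/6 --
  BK 9.5: (7.718,-11.718) -> (1,-18.435) [heading=45, draw]
  RT 90: heading 45 -> 315
  PD: pen down
  -- iteration 3/6 --
  BK 9.5: (1,-18.435) -> (-5.718,-11.718) [heading=315, draw]
  RT 90: heading 315 -> 225
  PD: pen down
  -- iteration 4/6 --
  BK 9.5: (-5.718,-11.718) -> (1,-5) [heading=225, draw]
  RT 90: heading 225 -> 135
  PD: pen down
  -- iteration 5/6 --
  BK 9.5: (1,-5) -> (7.718,-11.718) [heading=135, draw]
  RT 90: heading 135 -> 45
  PD: pen down
  -- iteration 6/6 --
  BK 9.5: (7.718,-11.718) -> (1,-18.435) [heading=45, draw]
  RT 90: heading 45 -> 315
  PD: pen down
]
Final: pos=(1,-18.435), heading=315, 6 segment(s) drawn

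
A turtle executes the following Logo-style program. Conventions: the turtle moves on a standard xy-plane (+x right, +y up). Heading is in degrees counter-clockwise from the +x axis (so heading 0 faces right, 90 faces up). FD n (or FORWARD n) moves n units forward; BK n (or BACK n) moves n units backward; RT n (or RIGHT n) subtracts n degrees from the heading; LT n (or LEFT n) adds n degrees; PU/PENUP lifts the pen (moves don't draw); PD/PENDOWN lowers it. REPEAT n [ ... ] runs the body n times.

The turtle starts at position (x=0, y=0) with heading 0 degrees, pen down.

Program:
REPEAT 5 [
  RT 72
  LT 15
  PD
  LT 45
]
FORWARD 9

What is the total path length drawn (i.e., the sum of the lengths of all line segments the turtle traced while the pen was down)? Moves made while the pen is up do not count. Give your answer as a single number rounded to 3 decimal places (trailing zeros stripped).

Answer: 9

Derivation:
Executing turtle program step by step:
Start: pos=(0,0), heading=0, pen down
REPEAT 5 [
  -- iteration 1/5 --
  RT 72: heading 0 -> 288
  LT 15: heading 288 -> 303
  PD: pen down
  LT 45: heading 303 -> 348
  -- iteration 2/5 --
  RT 72: heading 348 -> 276
  LT 15: heading 276 -> 291
  PD: pen down
  LT 45: heading 291 -> 336
  -- iteration 3/5 --
  RT 72: heading 336 -> 264
  LT 15: heading 264 -> 279
  PD: pen down
  LT 45: heading 279 -> 324
  -- iteration 4/5 --
  RT 72: heading 324 -> 252
  LT 15: heading 252 -> 267
  PD: pen down
  LT 45: heading 267 -> 312
  -- iteration 5/5 --
  RT 72: heading 312 -> 240
  LT 15: heading 240 -> 255
  PD: pen down
  LT 45: heading 255 -> 300
]
FD 9: (0,0) -> (4.5,-7.794) [heading=300, draw]
Final: pos=(4.5,-7.794), heading=300, 1 segment(s) drawn

Segment lengths:
  seg 1: (0,0) -> (4.5,-7.794), length = 9
Total = 9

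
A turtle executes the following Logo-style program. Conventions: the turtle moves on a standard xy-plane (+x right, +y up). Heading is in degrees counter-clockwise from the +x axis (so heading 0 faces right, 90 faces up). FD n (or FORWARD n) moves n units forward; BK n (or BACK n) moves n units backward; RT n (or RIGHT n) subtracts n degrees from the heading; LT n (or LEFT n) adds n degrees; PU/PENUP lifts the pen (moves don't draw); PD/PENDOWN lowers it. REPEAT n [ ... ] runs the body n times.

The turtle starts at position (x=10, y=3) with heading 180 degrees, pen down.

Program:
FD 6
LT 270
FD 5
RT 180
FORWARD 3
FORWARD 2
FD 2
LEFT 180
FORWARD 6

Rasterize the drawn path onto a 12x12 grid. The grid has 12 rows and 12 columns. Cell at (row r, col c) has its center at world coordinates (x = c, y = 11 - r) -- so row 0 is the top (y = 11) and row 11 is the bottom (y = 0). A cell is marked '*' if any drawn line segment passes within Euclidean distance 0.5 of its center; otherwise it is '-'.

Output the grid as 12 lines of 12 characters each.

Segment 0: (10,3) -> (4,3)
Segment 1: (4,3) -> (4,8)
Segment 2: (4,8) -> (4,5)
Segment 3: (4,5) -> (4,3)
Segment 4: (4,3) -> (4,1)
Segment 5: (4,1) -> (4,7)

Answer: ------------
------------
------------
----*-------
----*-------
----*-------
----*-------
----*-------
----*******-
----*-------
----*-------
------------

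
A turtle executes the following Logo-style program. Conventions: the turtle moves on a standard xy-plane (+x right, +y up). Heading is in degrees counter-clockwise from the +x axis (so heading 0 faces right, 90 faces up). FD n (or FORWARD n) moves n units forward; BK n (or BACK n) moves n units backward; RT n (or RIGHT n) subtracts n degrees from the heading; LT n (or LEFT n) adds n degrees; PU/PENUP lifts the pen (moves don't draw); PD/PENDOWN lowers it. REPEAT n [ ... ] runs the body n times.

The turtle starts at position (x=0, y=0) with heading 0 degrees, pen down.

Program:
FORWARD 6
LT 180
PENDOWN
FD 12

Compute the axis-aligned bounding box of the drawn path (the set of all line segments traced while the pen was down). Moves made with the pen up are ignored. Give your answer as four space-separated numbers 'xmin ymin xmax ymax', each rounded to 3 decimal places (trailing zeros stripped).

Answer: -6 0 6 0

Derivation:
Executing turtle program step by step:
Start: pos=(0,0), heading=0, pen down
FD 6: (0,0) -> (6,0) [heading=0, draw]
LT 180: heading 0 -> 180
PD: pen down
FD 12: (6,0) -> (-6,0) [heading=180, draw]
Final: pos=(-6,0), heading=180, 2 segment(s) drawn

Segment endpoints: x in {-6, 0, 6}, y in {0, 0}
xmin=-6, ymin=0, xmax=6, ymax=0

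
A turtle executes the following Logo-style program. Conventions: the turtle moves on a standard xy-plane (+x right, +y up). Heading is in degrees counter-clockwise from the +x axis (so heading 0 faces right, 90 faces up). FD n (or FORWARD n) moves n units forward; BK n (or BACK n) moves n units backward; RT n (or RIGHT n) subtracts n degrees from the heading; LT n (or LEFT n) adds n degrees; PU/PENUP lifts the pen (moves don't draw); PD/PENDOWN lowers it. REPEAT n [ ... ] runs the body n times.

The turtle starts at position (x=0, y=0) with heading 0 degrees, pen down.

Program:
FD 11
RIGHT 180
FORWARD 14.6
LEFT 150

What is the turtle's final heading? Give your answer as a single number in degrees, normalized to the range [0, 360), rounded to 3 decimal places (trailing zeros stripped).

Executing turtle program step by step:
Start: pos=(0,0), heading=0, pen down
FD 11: (0,0) -> (11,0) [heading=0, draw]
RT 180: heading 0 -> 180
FD 14.6: (11,0) -> (-3.6,0) [heading=180, draw]
LT 150: heading 180 -> 330
Final: pos=(-3.6,0), heading=330, 2 segment(s) drawn

Answer: 330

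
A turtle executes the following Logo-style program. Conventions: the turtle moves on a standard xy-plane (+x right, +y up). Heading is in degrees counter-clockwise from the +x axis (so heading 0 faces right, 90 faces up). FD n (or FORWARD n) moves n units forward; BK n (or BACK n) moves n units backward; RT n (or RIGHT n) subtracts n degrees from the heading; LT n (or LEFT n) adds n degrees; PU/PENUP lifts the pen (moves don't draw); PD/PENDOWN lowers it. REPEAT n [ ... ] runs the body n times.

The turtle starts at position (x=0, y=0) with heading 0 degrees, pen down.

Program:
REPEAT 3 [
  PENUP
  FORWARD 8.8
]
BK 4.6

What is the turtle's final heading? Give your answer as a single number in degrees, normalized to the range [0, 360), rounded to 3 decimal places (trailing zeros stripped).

Executing turtle program step by step:
Start: pos=(0,0), heading=0, pen down
REPEAT 3 [
  -- iteration 1/3 --
  PU: pen up
  FD 8.8: (0,0) -> (8.8,0) [heading=0, move]
  -- iteration 2/3 --
  PU: pen up
  FD 8.8: (8.8,0) -> (17.6,0) [heading=0, move]
  -- iteration 3/3 --
  PU: pen up
  FD 8.8: (17.6,0) -> (26.4,0) [heading=0, move]
]
BK 4.6: (26.4,0) -> (21.8,0) [heading=0, move]
Final: pos=(21.8,0), heading=0, 0 segment(s) drawn

Answer: 0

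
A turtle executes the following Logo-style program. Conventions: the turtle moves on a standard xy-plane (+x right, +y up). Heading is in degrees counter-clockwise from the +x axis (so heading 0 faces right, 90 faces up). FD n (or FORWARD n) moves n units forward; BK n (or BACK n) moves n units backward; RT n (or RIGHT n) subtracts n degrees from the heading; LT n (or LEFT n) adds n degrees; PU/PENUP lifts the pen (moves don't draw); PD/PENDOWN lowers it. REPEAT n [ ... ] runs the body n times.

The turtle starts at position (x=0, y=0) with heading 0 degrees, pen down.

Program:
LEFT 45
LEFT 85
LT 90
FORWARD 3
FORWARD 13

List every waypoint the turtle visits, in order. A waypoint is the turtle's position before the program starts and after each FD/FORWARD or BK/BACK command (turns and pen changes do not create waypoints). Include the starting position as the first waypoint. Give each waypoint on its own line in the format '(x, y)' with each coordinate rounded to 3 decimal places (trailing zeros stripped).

Executing turtle program step by step:
Start: pos=(0,0), heading=0, pen down
LT 45: heading 0 -> 45
LT 85: heading 45 -> 130
LT 90: heading 130 -> 220
FD 3: (0,0) -> (-2.298,-1.928) [heading=220, draw]
FD 13: (-2.298,-1.928) -> (-12.257,-10.285) [heading=220, draw]
Final: pos=(-12.257,-10.285), heading=220, 2 segment(s) drawn
Waypoints (3 total):
(0, 0)
(-2.298, -1.928)
(-12.257, -10.285)

Answer: (0, 0)
(-2.298, -1.928)
(-12.257, -10.285)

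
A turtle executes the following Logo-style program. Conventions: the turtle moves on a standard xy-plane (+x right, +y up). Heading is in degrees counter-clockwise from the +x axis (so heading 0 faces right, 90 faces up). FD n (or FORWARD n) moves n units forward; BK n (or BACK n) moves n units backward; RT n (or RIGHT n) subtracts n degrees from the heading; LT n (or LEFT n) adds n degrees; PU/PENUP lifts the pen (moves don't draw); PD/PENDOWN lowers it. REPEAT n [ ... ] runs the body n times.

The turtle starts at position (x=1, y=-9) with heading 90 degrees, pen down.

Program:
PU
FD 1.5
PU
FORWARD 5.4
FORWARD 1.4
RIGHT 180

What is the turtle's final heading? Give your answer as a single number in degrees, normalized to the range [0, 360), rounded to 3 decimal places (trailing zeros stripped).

Executing turtle program step by step:
Start: pos=(1,-9), heading=90, pen down
PU: pen up
FD 1.5: (1,-9) -> (1,-7.5) [heading=90, move]
PU: pen up
FD 5.4: (1,-7.5) -> (1,-2.1) [heading=90, move]
FD 1.4: (1,-2.1) -> (1,-0.7) [heading=90, move]
RT 180: heading 90 -> 270
Final: pos=(1,-0.7), heading=270, 0 segment(s) drawn

Answer: 270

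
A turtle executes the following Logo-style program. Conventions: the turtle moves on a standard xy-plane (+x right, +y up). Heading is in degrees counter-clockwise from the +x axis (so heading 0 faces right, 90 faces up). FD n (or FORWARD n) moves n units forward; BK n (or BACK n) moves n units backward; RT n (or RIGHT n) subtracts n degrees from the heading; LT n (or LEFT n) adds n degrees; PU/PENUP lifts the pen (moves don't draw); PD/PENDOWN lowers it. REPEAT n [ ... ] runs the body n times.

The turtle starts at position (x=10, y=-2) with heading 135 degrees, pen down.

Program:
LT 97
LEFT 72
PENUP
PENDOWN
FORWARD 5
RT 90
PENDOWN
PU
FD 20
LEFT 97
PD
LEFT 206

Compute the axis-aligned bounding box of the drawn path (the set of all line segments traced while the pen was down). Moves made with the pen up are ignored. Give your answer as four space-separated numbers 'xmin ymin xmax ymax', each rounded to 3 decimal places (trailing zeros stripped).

Answer: 10 -6.145 12.796 -2

Derivation:
Executing turtle program step by step:
Start: pos=(10,-2), heading=135, pen down
LT 97: heading 135 -> 232
LT 72: heading 232 -> 304
PU: pen up
PD: pen down
FD 5: (10,-2) -> (12.796,-6.145) [heading=304, draw]
RT 90: heading 304 -> 214
PD: pen down
PU: pen up
FD 20: (12.796,-6.145) -> (-3.785,-17.329) [heading=214, move]
LT 97: heading 214 -> 311
PD: pen down
LT 206: heading 311 -> 157
Final: pos=(-3.785,-17.329), heading=157, 1 segment(s) drawn

Segment endpoints: x in {10, 12.796}, y in {-6.145, -2}
xmin=10, ymin=-6.145, xmax=12.796, ymax=-2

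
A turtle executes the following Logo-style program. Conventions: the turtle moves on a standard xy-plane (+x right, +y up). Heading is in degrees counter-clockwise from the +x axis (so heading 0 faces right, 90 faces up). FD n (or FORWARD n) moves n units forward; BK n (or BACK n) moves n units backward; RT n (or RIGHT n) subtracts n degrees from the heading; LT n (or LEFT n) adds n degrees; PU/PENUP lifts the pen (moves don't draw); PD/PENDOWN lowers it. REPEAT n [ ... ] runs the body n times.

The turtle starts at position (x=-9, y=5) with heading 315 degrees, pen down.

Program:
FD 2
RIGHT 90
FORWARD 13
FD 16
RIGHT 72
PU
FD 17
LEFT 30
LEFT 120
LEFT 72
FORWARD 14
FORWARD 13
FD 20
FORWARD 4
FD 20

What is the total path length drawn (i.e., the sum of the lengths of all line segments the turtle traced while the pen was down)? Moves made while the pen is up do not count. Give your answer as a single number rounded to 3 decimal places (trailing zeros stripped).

Executing turtle program step by step:
Start: pos=(-9,5), heading=315, pen down
FD 2: (-9,5) -> (-7.586,3.586) [heading=315, draw]
RT 90: heading 315 -> 225
FD 13: (-7.586,3.586) -> (-16.778,-5.607) [heading=225, draw]
FD 16: (-16.778,-5.607) -> (-28.092,-16.92) [heading=225, draw]
RT 72: heading 225 -> 153
PU: pen up
FD 17: (-28.092,-16.92) -> (-43.239,-9.202) [heading=153, move]
LT 30: heading 153 -> 183
LT 120: heading 183 -> 303
LT 72: heading 303 -> 15
FD 14: (-43.239,-9.202) -> (-29.716,-5.579) [heading=15, move]
FD 13: (-29.716,-5.579) -> (-17.159,-2.214) [heading=15, move]
FD 20: (-17.159,-2.214) -> (2.16,2.962) [heading=15, move]
FD 4: (2.16,2.962) -> (6.023,3.997) [heading=15, move]
FD 20: (6.023,3.997) -> (25.342,9.174) [heading=15, move]
Final: pos=(25.342,9.174), heading=15, 3 segment(s) drawn

Segment lengths:
  seg 1: (-9,5) -> (-7.586,3.586), length = 2
  seg 2: (-7.586,3.586) -> (-16.778,-5.607), length = 13
  seg 3: (-16.778,-5.607) -> (-28.092,-16.92), length = 16
Total = 31

Answer: 31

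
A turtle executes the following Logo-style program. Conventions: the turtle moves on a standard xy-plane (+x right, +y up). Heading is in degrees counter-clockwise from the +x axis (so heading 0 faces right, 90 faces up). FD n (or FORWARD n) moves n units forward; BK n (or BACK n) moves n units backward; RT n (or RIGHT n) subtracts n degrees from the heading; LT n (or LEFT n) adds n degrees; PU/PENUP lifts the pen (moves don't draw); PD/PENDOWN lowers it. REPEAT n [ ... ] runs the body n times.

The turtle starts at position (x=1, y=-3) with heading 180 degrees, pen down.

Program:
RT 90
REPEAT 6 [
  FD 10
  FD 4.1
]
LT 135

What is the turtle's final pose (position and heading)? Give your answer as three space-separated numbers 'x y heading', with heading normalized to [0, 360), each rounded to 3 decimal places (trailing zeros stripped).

Answer: 1 81.6 225

Derivation:
Executing turtle program step by step:
Start: pos=(1,-3), heading=180, pen down
RT 90: heading 180 -> 90
REPEAT 6 [
  -- iteration 1/6 --
  FD 10: (1,-3) -> (1,7) [heading=90, draw]
  FD 4.1: (1,7) -> (1,11.1) [heading=90, draw]
  -- iteration 2/6 --
  FD 10: (1,11.1) -> (1,21.1) [heading=90, draw]
  FD 4.1: (1,21.1) -> (1,25.2) [heading=90, draw]
  -- iteration 3/6 --
  FD 10: (1,25.2) -> (1,35.2) [heading=90, draw]
  FD 4.1: (1,35.2) -> (1,39.3) [heading=90, draw]
  -- iteration 4/6 --
  FD 10: (1,39.3) -> (1,49.3) [heading=90, draw]
  FD 4.1: (1,49.3) -> (1,53.4) [heading=90, draw]
  -- iteration 5/6 --
  FD 10: (1,53.4) -> (1,63.4) [heading=90, draw]
  FD 4.1: (1,63.4) -> (1,67.5) [heading=90, draw]
  -- iteration 6/6 --
  FD 10: (1,67.5) -> (1,77.5) [heading=90, draw]
  FD 4.1: (1,77.5) -> (1,81.6) [heading=90, draw]
]
LT 135: heading 90 -> 225
Final: pos=(1,81.6), heading=225, 12 segment(s) drawn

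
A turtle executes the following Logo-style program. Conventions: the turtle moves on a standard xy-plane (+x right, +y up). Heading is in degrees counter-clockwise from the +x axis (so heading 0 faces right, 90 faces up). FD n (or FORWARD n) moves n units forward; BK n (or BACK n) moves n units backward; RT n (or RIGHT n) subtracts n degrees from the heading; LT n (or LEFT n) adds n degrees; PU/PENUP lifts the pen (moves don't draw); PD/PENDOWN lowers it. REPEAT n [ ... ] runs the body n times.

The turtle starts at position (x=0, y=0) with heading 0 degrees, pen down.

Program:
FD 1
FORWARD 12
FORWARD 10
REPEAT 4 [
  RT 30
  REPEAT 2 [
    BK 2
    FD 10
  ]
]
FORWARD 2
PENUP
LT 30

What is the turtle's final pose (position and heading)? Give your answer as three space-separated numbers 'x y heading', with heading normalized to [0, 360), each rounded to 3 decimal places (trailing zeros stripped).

Answer: 35.856 -53.445 270

Derivation:
Executing turtle program step by step:
Start: pos=(0,0), heading=0, pen down
FD 1: (0,0) -> (1,0) [heading=0, draw]
FD 12: (1,0) -> (13,0) [heading=0, draw]
FD 10: (13,0) -> (23,0) [heading=0, draw]
REPEAT 4 [
  -- iteration 1/4 --
  RT 30: heading 0 -> 330
  REPEAT 2 [
    -- iteration 1/2 --
    BK 2: (23,0) -> (21.268,1) [heading=330, draw]
    FD 10: (21.268,1) -> (29.928,-4) [heading=330, draw]
    -- iteration 2/2 --
    BK 2: (29.928,-4) -> (28.196,-3) [heading=330, draw]
    FD 10: (28.196,-3) -> (36.856,-8) [heading=330, draw]
  ]
  -- iteration 2/4 --
  RT 30: heading 330 -> 300
  REPEAT 2 [
    -- iteration 1/2 --
    BK 2: (36.856,-8) -> (35.856,-6.268) [heading=300, draw]
    FD 10: (35.856,-6.268) -> (40.856,-14.928) [heading=300, draw]
    -- iteration 2/2 --
    BK 2: (40.856,-14.928) -> (39.856,-13.196) [heading=300, draw]
    FD 10: (39.856,-13.196) -> (44.856,-21.856) [heading=300, draw]
  ]
  -- iteration 3/4 --
  RT 30: heading 300 -> 270
  REPEAT 2 [
    -- iteration 1/2 --
    BK 2: (44.856,-21.856) -> (44.856,-19.856) [heading=270, draw]
    FD 10: (44.856,-19.856) -> (44.856,-29.856) [heading=270, draw]
    -- iteration 2/2 --
    BK 2: (44.856,-29.856) -> (44.856,-27.856) [heading=270, draw]
    FD 10: (44.856,-27.856) -> (44.856,-37.856) [heading=270, draw]
  ]
  -- iteration 4/4 --
  RT 30: heading 270 -> 240
  REPEAT 2 [
    -- iteration 1/2 --
    BK 2: (44.856,-37.856) -> (45.856,-36.124) [heading=240, draw]
    FD 10: (45.856,-36.124) -> (40.856,-44.785) [heading=240, draw]
    -- iteration 2/2 --
    BK 2: (40.856,-44.785) -> (41.856,-43.053) [heading=240, draw]
    FD 10: (41.856,-43.053) -> (36.856,-51.713) [heading=240, draw]
  ]
]
FD 2: (36.856,-51.713) -> (35.856,-53.445) [heading=240, draw]
PU: pen up
LT 30: heading 240 -> 270
Final: pos=(35.856,-53.445), heading=270, 20 segment(s) drawn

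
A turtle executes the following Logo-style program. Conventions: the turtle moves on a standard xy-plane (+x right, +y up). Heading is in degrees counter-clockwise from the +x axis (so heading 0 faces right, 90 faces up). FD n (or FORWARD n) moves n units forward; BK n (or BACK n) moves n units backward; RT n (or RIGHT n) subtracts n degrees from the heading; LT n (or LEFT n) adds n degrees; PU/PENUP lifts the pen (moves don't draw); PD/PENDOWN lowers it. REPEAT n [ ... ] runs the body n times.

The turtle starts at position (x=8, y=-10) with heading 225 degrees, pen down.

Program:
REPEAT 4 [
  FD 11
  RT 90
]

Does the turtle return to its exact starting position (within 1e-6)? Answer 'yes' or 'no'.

Answer: yes

Derivation:
Executing turtle program step by step:
Start: pos=(8,-10), heading=225, pen down
REPEAT 4 [
  -- iteration 1/4 --
  FD 11: (8,-10) -> (0.222,-17.778) [heading=225, draw]
  RT 90: heading 225 -> 135
  -- iteration 2/4 --
  FD 11: (0.222,-17.778) -> (-7.556,-10) [heading=135, draw]
  RT 90: heading 135 -> 45
  -- iteration 3/4 --
  FD 11: (-7.556,-10) -> (0.222,-2.222) [heading=45, draw]
  RT 90: heading 45 -> 315
  -- iteration 4/4 --
  FD 11: (0.222,-2.222) -> (8,-10) [heading=315, draw]
  RT 90: heading 315 -> 225
]
Final: pos=(8,-10), heading=225, 4 segment(s) drawn

Start position: (8, -10)
Final position: (8, -10)
Distance = 0; < 1e-6 -> CLOSED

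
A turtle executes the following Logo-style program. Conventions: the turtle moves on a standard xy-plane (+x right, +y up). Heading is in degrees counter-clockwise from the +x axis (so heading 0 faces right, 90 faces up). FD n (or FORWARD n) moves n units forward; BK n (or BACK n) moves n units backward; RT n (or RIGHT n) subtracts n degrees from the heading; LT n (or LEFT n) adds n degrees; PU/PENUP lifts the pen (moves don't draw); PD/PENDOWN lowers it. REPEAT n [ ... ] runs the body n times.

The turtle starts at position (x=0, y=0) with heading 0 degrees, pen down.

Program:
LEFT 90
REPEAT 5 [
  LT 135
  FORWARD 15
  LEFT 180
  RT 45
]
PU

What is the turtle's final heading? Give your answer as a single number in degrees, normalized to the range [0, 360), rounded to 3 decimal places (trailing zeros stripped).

Executing turtle program step by step:
Start: pos=(0,0), heading=0, pen down
LT 90: heading 0 -> 90
REPEAT 5 [
  -- iteration 1/5 --
  LT 135: heading 90 -> 225
  FD 15: (0,0) -> (-10.607,-10.607) [heading=225, draw]
  LT 180: heading 225 -> 45
  RT 45: heading 45 -> 0
  -- iteration 2/5 --
  LT 135: heading 0 -> 135
  FD 15: (-10.607,-10.607) -> (-21.213,0) [heading=135, draw]
  LT 180: heading 135 -> 315
  RT 45: heading 315 -> 270
  -- iteration 3/5 --
  LT 135: heading 270 -> 45
  FD 15: (-21.213,0) -> (-10.607,10.607) [heading=45, draw]
  LT 180: heading 45 -> 225
  RT 45: heading 225 -> 180
  -- iteration 4/5 --
  LT 135: heading 180 -> 315
  FD 15: (-10.607,10.607) -> (0,0) [heading=315, draw]
  LT 180: heading 315 -> 135
  RT 45: heading 135 -> 90
  -- iteration 5/5 --
  LT 135: heading 90 -> 225
  FD 15: (0,0) -> (-10.607,-10.607) [heading=225, draw]
  LT 180: heading 225 -> 45
  RT 45: heading 45 -> 0
]
PU: pen up
Final: pos=(-10.607,-10.607), heading=0, 5 segment(s) drawn

Answer: 0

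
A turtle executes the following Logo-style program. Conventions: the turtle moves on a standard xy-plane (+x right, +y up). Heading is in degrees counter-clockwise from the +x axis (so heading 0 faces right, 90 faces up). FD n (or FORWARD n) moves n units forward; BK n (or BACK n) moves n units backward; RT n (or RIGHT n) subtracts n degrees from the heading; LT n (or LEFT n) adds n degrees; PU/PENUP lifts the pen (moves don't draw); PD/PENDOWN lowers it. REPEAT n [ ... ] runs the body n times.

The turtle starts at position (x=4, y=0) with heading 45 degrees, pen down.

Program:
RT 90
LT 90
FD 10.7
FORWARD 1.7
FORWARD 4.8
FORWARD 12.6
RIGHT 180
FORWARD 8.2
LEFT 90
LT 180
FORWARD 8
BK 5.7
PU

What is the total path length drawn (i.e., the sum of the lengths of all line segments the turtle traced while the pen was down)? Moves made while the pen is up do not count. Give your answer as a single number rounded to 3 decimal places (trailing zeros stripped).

Executing turtle program step by step:
Start: pos=(4,0), heading=45, pen down
RT 90: heading 45 -> 315
LT 90: heading 315 -> 45
FD 10.7: (4,0) -> (11.566,7.566) [heading=45, draw]
FD 1.7: (11.566,7.566) -> (12.768,8.768) [heading=45, draw]
FD 4.8: (12.768,8.768) -> (16.162,12.162) [heading=45, draw]
FD 12.6: (16.162,12.162) -> (25.072,21.072) [heading=45, draw]
RT 180: heading 45 -> 225
FD 8.2: (25.072,21.072) -> (19.274,15.274) [heading=225, draw]
LT 90: heading 225 -> 315
LT 180: heading 315 -> 135
FD 8: (19.274,15.274) -> (13.617,20.93) [heading=135, draw]
BK 5.7: (13.617,20.93) -> (17.647,16.9) [heading=135, draw]
PU: pen up
Final: pos=(17.647,16.9), heading=135, 7 segment(s) drawn

Segment lengths:
  seg 1: (4,0) -> (11.566,7.566), length = 10.7
  seg 2: (11.566,7.566) -> (12.768,8.768), length = 1.7
  seg 3: (12.768,8.768) -> (16.162,12.162), length = 4.8
  seg 4: (16.162,12.162) -> (25.072,21.072), length = 12.6
  seg 5: (25.072,21.072) -> (19.274,15.274), length = 8.2
  seg 6: (19.274,15.274) -> (13.617,20.93), length = 8
  seg 7: (13.617,20.93) -> (17.647,16.9), length = 5.7
Total = 51.7

Answer: 51.7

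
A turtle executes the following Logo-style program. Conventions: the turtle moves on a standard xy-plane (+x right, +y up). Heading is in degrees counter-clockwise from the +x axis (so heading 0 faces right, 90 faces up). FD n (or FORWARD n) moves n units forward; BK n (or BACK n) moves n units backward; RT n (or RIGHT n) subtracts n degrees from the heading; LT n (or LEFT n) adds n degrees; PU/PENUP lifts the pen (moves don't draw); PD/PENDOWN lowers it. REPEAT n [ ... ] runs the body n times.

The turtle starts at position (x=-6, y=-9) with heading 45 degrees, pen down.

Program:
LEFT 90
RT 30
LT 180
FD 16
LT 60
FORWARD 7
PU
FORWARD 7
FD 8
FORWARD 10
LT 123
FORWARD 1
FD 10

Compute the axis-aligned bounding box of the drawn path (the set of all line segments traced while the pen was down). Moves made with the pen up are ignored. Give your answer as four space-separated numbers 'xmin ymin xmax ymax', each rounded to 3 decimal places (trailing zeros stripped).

Executing turtle program step by step:
Start: pos=(-6,-9), heading=45, pen down
LT 90: heading 45 -> 135
RT 30: heading 135 -> 105
LT 180: heading 105 -> 285
FD 16: (-6,-9) -> (-1.859,-24.455) [heading=285, draw]
LT 60: heading 285 -> 345
FD 7: (-1.859,-24.455) -> (4.903,-26.267) [heading=345, draw]
PU: pen up
FD 7: (4.903,-26.267) -> (11.664,-28.078) [heading=345, move]
FD 8: (11.664,-28.078) -> (19.391,-30.149) [heading=345, move]
FD 10: (19.391,-30.149) -> (29.051,-32.737) [heading=345, move]
LT 123: heading 345 -> 108
FD 1: (29.051,-32.737) -> (28.742,-31.786) [heading=108, move]
FD 10: (28.742,-31.786) -> (25.652,-22.275) [heading=108, move]
Final: pos=(25.652,-22.275), heading=108, 2 segment(s) drawn

Segment endpoints: x in {-6, -1.859, 4.903}, y in {-26.267, -24.455, -9}
xmin=-6, ymin=-26.267, xmax=4.903, ymax=-9

Answer: -6 -26.267 4.903 -9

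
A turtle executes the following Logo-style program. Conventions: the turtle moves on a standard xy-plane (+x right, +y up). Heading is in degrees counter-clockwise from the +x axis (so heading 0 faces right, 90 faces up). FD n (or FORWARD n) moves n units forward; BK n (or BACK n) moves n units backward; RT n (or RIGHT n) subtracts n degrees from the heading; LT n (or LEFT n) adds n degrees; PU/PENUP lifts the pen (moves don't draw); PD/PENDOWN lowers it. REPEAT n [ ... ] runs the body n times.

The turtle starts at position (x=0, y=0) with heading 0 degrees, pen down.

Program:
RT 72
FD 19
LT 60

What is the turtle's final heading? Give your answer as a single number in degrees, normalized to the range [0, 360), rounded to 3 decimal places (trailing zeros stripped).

Executing turtle program step by step:
Start: pos=(0,0), heading=0, pen down
RT 72: heading 0 -> 288
FD 19: (0,0) -> (5.871,-18.07) [heading=288, draw]
LT 60: heading 288 -> 348
Final: pos=(5.871,-18.07), heading=348, 1 segment(s) drawn

Answer: 348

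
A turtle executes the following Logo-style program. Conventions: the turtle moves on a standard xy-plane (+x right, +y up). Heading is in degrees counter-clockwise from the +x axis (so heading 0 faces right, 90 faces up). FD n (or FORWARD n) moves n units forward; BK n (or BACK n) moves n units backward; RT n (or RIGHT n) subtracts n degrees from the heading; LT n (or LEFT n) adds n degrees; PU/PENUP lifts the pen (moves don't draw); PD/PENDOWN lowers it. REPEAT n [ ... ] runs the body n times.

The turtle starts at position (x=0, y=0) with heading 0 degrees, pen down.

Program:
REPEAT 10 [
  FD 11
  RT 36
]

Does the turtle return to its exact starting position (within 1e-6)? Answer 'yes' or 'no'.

Answer: yes

Derivation:
Executing turtle program step by step:
Start: pos=(0,0), heading=0, pen down
REPEAT 10 [
  -- iteration 1/10 --
  FD 11: (0,0) -> (11,0) [heading=0, draw]
  RT 36: heading 0 -> 324
  -- iteration 2/10 --
  FD 11: (11,0) -> (19.899,-6.466) [heading=324, draw]
  RT 36: heading 324 -> 288
  -- iteration 3/10 --
  FD 11: (19.899,-6.466) -> (23.298,-16.927) [heading=288, draw]
  RT 36: heading 288 -> 252
  -- iteration 4/10 --
  FD 11: (23.298,-16.927) -> (19.899,-27.389) [heading=252, draw]
  RT 36: heading 252 -> 216
  -- iteration 5/10 --
  FD 11: (19.899,-27.389) -> (11,-33.855) [heading=216, draw]
  RT 36: heading 216 -> 180
  -- iteration 6/10 --
  FD 11: (11,-33.855) -> (0,-33.855) [heading=180, draw]
  RT 36: heading 180 -> 144
  -- iteration 7/10 --
  FD 11: (0,-33.855) -> (-8.899,-27.389) [heading=144, draw]
  RT 36: heading 144 -> 108
  -- iteration 8/10 --
  FD 11: (-8.899,-27.389) -> (-12.298,-16.927) [heading=108, draw]
  RT 36: heading 108 -> 72
  -- iteration 9/10 --
  FD 11: (-12.298,-16.927) -> (-8.899,-6.466) [heading=72, draw]
  RT 36: heading 72 -> 36
  -- iteration 10/10 --
  FD 11: (-8.899,-6.466) -> (0,0) [heading=36, draw]
  RT 36: heading 36 -> 0
]
Final: pos=(0,0), heading=0, 10 segment(s) drawn

Start position: (0, 0)
Final position: (0, 0)
Distance = 0; < 1e-6 -> CLOSED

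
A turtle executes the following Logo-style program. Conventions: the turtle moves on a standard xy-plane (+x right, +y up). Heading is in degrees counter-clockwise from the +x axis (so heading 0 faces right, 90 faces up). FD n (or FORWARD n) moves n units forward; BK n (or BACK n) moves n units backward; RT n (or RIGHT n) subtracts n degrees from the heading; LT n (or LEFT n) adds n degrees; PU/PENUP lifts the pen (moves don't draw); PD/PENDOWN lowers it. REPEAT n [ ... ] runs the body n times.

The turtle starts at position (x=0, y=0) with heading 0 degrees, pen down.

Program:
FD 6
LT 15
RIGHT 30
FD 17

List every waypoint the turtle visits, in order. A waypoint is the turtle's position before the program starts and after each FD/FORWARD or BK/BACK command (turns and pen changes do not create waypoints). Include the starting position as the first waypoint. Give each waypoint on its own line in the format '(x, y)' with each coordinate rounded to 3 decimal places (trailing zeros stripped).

Answer: (0, 0)
(6, 0)
(22.421, -4.4)

Derivation:
Executing turtle program step by step:
Start: pos=(0,0), heading=0, pen down
FD 6: (0,0) -> (6,0) [heading=0, draw]
LT 15: heading 0 -> 15
RT 30: heading 15 -> 345
FD 17: (6,0) -> (22.421,-4.4) [heading=345, draw]
Final: pos=(22.421,-4.4), heading=345, 2 segment(s) drawn
Waypoints (3 total):
(0, 0)
(6, 0)
(22.421, -4.4)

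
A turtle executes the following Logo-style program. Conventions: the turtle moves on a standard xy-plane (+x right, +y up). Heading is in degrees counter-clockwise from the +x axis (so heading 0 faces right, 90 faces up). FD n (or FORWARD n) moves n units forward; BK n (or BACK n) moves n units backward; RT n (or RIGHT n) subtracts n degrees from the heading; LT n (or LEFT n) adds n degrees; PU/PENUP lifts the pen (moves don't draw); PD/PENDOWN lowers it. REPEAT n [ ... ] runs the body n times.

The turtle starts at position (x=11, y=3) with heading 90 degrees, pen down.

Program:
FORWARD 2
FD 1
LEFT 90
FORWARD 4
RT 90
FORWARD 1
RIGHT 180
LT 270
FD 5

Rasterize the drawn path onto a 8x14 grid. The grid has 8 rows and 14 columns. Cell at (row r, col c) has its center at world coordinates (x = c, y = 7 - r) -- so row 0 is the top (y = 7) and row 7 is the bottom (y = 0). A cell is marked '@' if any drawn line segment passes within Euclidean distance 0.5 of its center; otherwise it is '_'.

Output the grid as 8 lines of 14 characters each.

Segment 0: (11,3) -> (11,5)
Segment 1: (11,5) -> (11,6)
Segment 2: (11,6) -> (7,6)
Segment 3: (7,6) -> (7,7)
Segment 4: (7,7) -> (2,7)

Answer: __@@@@@@______
_______@@@@@__
___________@__
___________@__
___________@__
______________
______________
______________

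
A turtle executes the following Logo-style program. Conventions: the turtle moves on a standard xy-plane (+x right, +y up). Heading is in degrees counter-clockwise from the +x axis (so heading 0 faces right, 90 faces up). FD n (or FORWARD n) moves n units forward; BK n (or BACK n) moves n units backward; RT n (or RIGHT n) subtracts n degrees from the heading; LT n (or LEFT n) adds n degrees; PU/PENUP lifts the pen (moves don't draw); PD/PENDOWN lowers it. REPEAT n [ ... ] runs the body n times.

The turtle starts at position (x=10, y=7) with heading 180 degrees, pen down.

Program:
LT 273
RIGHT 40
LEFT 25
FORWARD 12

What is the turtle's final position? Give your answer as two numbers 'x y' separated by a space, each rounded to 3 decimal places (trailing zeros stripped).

Answer: 12.495 18.738

Derivation:
Executing turtle program step by step:
Start: pos=(10,7), heading=180, pen down
LT 273: heading 180 -> 93
RT 40: heading 93 -> 53
LT 25: heading 53 -> 78
FD 12: (10,7) -> (12.495,18.738) [heading=78, draw]
Final: pos=(12.495,18.738), heading=78, 1 segment(s) drawn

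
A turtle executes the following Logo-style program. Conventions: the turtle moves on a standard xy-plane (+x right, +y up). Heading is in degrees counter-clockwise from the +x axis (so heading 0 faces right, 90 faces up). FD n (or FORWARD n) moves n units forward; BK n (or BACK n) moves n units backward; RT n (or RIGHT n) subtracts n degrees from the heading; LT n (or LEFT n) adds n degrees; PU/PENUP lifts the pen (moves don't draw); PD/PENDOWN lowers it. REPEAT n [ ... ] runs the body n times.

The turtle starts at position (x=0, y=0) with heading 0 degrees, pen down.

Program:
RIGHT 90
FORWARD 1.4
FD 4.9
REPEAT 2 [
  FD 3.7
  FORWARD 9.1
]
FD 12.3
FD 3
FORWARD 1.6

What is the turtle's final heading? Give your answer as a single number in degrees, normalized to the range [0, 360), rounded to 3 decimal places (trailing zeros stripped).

Executing turtle program step by step:
Start: pos=(0,0), heading=0, pen down
RT 90: heading 0 -> 270
FD 1.4: (0,0) -> (0,-1.4) [heading=270, draw]
FD 4.9: (0,-1.4) -> (0,-6.3) [heading=270, draw]
REPEAT 2 [
  -- iteration 1/2 --
  FD 3.7: (0,-6.3) -> (0,-10) [heading=270, draw]
  FD 9.1: (0,-10) -> (0,-19.1) [heading=270, draw]
  -- iteration 2/2 --
  FD 3.7: (0,-19.1) -> (0,-22.8) [heading=270, draw]
  FD 9.1: (0,-22.8) -> (0,-31.9) [heading=270, draw]
]
FD 12.3: (0,-31.9) -> (0,-44.2) [heading=270, draw]
FD 3: (0,-44.2) -> (0,-47.2) [heading=270, draw]
FD 1.6: (0,-47.2) -> (0,-48.8) [heading=270, draw]
Final: pos=(0,-48.8), heading=270, 9 segment(s) drawn

Answer: 270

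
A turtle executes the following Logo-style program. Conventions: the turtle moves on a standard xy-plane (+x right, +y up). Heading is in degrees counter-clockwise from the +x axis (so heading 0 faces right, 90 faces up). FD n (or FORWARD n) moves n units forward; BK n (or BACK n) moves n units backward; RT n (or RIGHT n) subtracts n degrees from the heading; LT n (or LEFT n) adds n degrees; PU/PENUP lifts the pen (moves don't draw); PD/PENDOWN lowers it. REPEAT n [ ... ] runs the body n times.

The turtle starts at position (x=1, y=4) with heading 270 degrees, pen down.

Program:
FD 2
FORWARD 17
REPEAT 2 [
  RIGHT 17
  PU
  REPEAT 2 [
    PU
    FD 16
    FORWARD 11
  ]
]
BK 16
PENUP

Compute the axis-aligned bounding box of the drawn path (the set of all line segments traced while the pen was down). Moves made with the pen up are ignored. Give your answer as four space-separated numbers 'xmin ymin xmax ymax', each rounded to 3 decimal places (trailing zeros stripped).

Executing turtle program step by step:
Start: pos=(1,4), heading=270, pen down
FD 2: (1,4) -> (1,2) [heading=270, draw]
FD 17: (1,2) -> (1,-15) [heading=270, draw]
REPEAT 2 [
  -- iteration 1/2 --
  RT 17: heading 270 -> 253
  PU: pen up
  REPEAT 2 [
    -- iteration 1/2 --
    PU: pen up
    FD 16: (1,-15) -> (-3.678,-30.301) [heading=253, move]
    FD 11: (-3.678,-30.301) -> (-6.894,-40.82) [heading=253, move]
    -- iteration 2/2 --
    PU: pen up
    FD 16: (-6.894,-40.82) -> (-11.572,-56.121) [heading=253, move]
    FD 11: (-11.572,-56.121) -> (-14.788,-66.64) [heading=253, move]
  ]
  -- iteration 2/2 --
  RT 17: heading 253 -> 236
  PU: pen up
  REPEAT 2 [
    -- iteration 1/2 --
    PU: pen up
    FD 16: (-14.788,-66.64) -> (-23.735,-79.905) [heading=236, move]
    FD 11: (-23.735,-79.905) -> (-29.886,-89.024) [heading=236, move]
    -- iteration 2/2 --
    PU: pen up
    FD 16: (-29.886,-89.024) -> (-38.833,-102.289) [heading=236, move]
    FD 11: (-38.833,-102.289) -> (-44.984,-111.408) [heading=236, move]
  ]
]
BK 16: (-44.984,-111.408) -> (-36.037,-98.144) [heading=236, move]
PU: pen up
Final: pos=(-36.037,-98.144), heading=236, 2 segment(s) drawn

Segment endpoints: x in {1, 1, 1}, y in {-15, 2, 4}
xmin=1, ymin=-15, xmax=1, ymax=4

Answer: 1 -15 1 4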